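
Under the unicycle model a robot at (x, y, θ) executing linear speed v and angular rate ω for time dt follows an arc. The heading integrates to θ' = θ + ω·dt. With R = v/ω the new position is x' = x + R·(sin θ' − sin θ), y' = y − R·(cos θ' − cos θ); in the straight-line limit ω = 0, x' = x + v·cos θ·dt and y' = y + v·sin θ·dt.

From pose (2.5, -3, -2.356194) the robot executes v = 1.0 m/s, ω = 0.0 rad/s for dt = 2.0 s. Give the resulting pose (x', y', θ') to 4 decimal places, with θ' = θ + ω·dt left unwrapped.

θ' = -2.3562 + 0.0·2.0 = -2.3562
ω = 0 → straight: x' = 2.5 + 1.0·cos(-2.3562)·2.0 = 1.0858
y' = -3 + 1.0·sin(-2.3562)·2.0 = -4.4142

(1.0858, -4.4142, -2.3562)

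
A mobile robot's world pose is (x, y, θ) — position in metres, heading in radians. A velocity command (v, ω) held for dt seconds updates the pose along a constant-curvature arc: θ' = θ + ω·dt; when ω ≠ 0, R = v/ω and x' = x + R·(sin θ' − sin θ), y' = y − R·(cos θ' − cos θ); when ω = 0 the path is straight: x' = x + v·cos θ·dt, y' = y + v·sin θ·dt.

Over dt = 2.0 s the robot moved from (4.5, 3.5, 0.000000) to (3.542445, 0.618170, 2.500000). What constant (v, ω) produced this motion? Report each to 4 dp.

v = -2.0000, ω = 1.2500

Δθ = 2.500000 − 0.000000 = 2.500000
ω = Δθ/dt = 2.500000/2.0 = 1.2500
R = −Δy/(cos θ' − cos θ) = -1.6000
v = R·ω = -1.6000·1.2500 = -2.0000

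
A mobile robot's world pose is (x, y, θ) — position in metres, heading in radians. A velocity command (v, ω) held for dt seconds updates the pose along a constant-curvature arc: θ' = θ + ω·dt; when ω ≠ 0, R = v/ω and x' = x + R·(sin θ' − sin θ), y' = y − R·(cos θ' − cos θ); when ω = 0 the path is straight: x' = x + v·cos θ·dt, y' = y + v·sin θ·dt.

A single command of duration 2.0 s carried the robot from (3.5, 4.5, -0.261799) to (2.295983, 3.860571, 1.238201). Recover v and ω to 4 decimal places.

v = -0.7500, ω = 0.7500

Δθ = 1.238201 − -0.261799 = 1.500000
ω = Δθ/dt = 1.500000/2.0 = 0.7500
R = Δx/(sin θ' − sin θ) = -1.0000
v = R·ω = -1.0000·0.7500 = -0.7500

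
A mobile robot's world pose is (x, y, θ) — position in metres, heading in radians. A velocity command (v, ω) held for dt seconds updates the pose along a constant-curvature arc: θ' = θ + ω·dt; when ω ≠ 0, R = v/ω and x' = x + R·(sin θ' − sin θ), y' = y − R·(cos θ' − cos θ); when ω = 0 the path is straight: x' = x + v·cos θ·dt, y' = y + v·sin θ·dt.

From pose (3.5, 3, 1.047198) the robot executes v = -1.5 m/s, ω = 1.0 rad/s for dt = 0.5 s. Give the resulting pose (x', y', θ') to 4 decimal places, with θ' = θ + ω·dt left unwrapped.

θ' = 1.0472 + 1.0·0.5 = 1.5472
R = v/ω = -1.5/1.0 = -1.5000
x' = 3.5 + -1.5000·(sin 1.5472 − sin 1.0472) = 3.2995
y' = 3 − -1.5000·(cos 1.5472 − cos 1.0472) = 2.2854

(3.2995, 2.2854, 1.5472)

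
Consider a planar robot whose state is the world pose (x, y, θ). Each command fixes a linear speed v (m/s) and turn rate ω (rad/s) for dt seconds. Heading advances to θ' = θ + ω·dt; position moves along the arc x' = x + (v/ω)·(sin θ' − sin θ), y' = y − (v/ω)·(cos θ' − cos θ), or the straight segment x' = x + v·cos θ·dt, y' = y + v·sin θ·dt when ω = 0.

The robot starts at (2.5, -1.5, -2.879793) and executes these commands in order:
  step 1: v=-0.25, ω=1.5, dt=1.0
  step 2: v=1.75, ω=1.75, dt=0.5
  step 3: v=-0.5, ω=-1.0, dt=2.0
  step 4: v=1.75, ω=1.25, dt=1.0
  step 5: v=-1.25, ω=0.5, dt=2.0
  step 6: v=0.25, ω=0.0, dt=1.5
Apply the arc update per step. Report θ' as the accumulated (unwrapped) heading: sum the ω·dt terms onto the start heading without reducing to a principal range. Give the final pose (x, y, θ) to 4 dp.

(1.1818, -1.1660, -0.2548)

step 1: θ'=-1.3798 (R=-0.1667) → pose (2.6205, -1.3074, -1.3798)
step 2: θ'=-0.5048 (R=1.0000) → pose (3.1187, -1.9928, -0.5048)
step 3: θ'=-2.5048 (R=0.5000) → pose (3.0632, -1.1532, -2.5048)
step 4: θ'=-1.2548 (R=1.4000) → pose (2.5650, -2.7138, -1.2548)
step 5: θ'=-0.2548 (R=-2.5000) → pose (0.8189, -1.0715, -0.2548)
step 6: θ'=-0.2548 (straight) → pose (1.1818, -1.1660, -0.2548)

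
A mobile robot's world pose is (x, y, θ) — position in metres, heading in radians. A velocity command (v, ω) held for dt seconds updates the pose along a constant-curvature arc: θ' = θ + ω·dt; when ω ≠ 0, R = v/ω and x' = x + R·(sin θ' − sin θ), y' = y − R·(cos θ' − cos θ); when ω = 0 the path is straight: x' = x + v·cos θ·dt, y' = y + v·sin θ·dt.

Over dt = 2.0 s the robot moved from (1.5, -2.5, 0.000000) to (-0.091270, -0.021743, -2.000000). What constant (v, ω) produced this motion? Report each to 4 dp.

v = -1.7500, ω = -1.0000

Δθ = -2.000000 − 0.000000 = -2.000000
ω = Δθ/dt = -2.000000/2.0 = -1.0000
R = −Δy/(cos θ' − cos θ) = 1.7500
v = R·ω = 1.7500·-1.0000 = -1.7500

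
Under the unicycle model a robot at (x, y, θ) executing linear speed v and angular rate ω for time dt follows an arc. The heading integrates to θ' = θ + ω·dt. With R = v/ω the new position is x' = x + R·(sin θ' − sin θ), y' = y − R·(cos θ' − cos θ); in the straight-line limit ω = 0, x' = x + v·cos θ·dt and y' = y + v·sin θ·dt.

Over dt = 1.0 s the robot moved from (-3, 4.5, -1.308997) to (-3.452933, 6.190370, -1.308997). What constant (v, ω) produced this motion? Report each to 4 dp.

Δθ = -1.308997 − -1.308997 = 0.000000
ω = Δθ/dt = 0.000000/1.0 = 0.0000
ω = 0 → v = (Δx·cos θ + Δy·sin θ)/dt = -1.7500

v = -1.7500, ω = 0.0000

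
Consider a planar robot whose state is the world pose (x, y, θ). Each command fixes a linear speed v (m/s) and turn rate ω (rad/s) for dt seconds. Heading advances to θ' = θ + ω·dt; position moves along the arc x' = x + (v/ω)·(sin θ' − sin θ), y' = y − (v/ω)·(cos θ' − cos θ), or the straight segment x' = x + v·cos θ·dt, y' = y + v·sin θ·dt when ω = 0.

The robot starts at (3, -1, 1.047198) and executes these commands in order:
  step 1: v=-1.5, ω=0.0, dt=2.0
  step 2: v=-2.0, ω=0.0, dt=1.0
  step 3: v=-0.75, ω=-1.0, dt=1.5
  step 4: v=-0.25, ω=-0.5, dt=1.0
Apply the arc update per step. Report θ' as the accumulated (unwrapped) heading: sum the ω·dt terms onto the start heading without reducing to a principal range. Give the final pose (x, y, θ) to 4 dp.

(-0.6664, -5.4696, -0.9528)

step 1: θ'=1.0472 (straight) → pose (1.5000, -3.5981, 1.0472)
step 2: θ'=1.0472 (straight) → pose (0.5000, -5.3301, 1.0472)
step 3: θ'=-0.4528 (R=0.7500) → pose (-0.4776, -5.6295, -0.4528)
step 4: θ'=-0.9528 (R=0.5000) → pose (-0.6664, -5.4696, -0.9528)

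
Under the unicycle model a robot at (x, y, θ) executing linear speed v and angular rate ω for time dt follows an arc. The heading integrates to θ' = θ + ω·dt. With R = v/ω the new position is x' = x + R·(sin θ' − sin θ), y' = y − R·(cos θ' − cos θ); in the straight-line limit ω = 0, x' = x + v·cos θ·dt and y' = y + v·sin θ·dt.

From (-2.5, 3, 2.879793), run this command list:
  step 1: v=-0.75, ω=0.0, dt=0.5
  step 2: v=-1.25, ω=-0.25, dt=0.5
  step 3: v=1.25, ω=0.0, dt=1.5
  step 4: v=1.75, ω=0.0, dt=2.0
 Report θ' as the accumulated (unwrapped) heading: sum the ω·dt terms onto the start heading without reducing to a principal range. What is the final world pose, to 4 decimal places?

(-6.5236, 4.7315, 2.7548)

step 1: θ'=2.8798 (straight) → pose (-2.1378, 2.9029, 2.8798)
step 2: θ'=2.7548 (R=5.0000) → pose (-1.5457, 2.7039, 2.7548)
step 3: θ'=2.7548 (straight) → pose (-3.2822, 3.4112, 2.7548)
step 4: θ'=2.7548 (straight) → pose (-6.5236, 4.7315, 2.7548)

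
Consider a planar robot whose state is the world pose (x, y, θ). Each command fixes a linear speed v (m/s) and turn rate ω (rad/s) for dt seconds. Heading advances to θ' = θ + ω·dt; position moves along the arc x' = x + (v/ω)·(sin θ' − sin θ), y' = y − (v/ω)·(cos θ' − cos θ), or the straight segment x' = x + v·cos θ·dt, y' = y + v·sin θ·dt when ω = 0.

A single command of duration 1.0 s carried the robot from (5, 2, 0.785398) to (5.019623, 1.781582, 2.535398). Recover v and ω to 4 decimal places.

v = -0.2500, ω = 1.7500

Δθ = 2.535398 − 0.785398 = 1.750000
ω = Δθ/dt = 1.750000/1.0 = 1.7500
R = −Δy/(cos θ' − cos θ) = -0.1429
v = R·ω = -0.1429·1.7500 = -0.2500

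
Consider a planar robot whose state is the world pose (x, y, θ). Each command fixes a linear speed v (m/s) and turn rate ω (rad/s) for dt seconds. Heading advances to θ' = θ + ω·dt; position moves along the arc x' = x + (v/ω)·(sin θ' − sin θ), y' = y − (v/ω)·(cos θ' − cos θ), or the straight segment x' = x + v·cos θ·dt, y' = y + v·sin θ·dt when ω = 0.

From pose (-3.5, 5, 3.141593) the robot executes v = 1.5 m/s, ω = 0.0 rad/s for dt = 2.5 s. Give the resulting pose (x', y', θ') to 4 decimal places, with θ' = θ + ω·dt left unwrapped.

θ' = 3.1416 + 0.0·2.5 = 3.1416
ω = 0 → straight: x' = -3.5 + 1.5·cos(3.1416)·2.5 = -7.2500
y' = 5 + 1.5·sin(3.1416)·2.5 = 5.0000

(-7.2500, 5.0000, 3.1416)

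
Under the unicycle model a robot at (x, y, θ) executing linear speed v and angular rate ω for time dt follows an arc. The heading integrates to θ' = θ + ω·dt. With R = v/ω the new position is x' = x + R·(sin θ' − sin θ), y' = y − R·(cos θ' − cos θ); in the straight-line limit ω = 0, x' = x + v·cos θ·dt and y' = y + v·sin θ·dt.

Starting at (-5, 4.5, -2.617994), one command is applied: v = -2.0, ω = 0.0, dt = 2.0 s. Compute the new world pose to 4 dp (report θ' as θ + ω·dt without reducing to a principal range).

θ' = -2.6180 + 0.0·2.0 = -2.6180
ω = 0 → straight: x' = -5 + -2.0·cos(-2.6180)·2.0 = -1.5359
y' = 4.5 + -2.0·sin(-2.6180)·2.0 = 6.5000

(-1.5359, 6.5000, -2.6180)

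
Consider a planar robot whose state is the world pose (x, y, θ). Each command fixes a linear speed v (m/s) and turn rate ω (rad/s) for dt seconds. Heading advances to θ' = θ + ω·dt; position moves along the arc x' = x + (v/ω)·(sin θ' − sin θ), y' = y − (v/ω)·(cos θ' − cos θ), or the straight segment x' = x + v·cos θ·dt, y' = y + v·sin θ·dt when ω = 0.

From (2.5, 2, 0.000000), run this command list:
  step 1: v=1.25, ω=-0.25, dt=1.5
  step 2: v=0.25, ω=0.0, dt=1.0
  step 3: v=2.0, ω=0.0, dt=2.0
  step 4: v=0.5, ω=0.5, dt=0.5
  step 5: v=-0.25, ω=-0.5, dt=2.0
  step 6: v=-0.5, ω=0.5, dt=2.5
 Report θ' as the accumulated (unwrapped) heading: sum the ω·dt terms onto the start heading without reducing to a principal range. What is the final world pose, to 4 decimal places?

(7.1119, 0.8757, 0.1250)

step 1: θ'=-0.3750 (R=-5.0000) → pose (4.3314, 1.6525, -0.3750)
step 2: θ'=-0.3750 (straight) → pose (4.5640, 1.5610, -0.3750)
step 3: θ'=-0.3750 (straight) → pose (8.2860, 0.0959, -0.3750)
step 4: θ'=-0.1250 (R=1.0000) → pose (8.5276, 0.0342, -0.1250)
step 5: θ'=-1.1250 (R=0.5000) → pose (8.1388, 0.3147, -1.1250)
step 6: θ'=0.1250 (R=-1.0000) → pose (7.1119, 0.8757, 0.1250)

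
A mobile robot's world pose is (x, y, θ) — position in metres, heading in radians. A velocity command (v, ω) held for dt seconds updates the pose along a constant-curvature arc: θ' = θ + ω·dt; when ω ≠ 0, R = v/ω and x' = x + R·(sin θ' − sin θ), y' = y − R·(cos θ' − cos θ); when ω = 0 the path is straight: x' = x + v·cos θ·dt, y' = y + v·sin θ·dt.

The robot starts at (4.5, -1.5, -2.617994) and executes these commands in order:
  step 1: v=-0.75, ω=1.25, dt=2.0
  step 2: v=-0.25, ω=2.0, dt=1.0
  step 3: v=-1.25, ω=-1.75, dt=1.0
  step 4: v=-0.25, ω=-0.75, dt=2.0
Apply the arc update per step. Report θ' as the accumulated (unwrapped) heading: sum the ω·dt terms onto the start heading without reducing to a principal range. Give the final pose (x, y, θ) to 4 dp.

step 1: θ'=-0.1180 (R=-0.6000) → pose (4.2706, -0.3846, -0.1180)
step 2: θ'=1.8820 (R=-0.1250) → pose (4.1369, -0.5470, 1.8820)
step 3: θ'=0.1320 (R=0.7143) → pose (3.5510, -1.4738, 0.1320)
step 4: θ'=-1.3680 (R=0.3333) → pose (3.1806, -1.2105, -1.3680)

(3.1806, -1.2105, -1.3680)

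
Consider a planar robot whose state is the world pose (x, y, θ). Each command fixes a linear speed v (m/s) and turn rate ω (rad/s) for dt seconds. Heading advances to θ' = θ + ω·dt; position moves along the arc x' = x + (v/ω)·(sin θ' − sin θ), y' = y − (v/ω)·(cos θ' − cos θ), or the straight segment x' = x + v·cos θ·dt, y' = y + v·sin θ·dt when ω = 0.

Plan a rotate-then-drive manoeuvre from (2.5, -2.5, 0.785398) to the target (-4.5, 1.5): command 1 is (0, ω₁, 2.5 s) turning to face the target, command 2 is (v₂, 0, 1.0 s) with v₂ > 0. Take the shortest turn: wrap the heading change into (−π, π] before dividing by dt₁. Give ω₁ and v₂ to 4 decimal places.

ω₁ = 0.7348, v₂ = 8.0623

heading to target = atan2(1.5−-2.5, -4.5−2.5) = 2.6224
Δθ = wrap(2.6224 − 0.7854) = 1.8370; ω₁ = Δθ/dt₁ = 0.7348
distance = √((-4.5−2.5)² + (1.5−-2.5)²) = 8.0623; v₂ = distance/dt₂ = 8.0623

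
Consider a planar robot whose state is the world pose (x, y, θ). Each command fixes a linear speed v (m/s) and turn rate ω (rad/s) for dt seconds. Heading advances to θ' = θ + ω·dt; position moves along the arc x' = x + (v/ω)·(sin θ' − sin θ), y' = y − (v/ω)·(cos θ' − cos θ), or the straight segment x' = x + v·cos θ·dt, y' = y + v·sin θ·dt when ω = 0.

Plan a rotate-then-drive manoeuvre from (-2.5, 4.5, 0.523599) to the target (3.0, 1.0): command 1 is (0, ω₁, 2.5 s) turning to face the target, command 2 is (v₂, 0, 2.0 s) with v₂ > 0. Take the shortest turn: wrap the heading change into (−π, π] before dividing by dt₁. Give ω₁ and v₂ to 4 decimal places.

ω₁ = -0.4361, v₂ = 3.2596

heading to target = atan2(1−4.5, 3−-2.5) = -0.5667
Δθ = wrap(-0.5667 − 0.5236) = -1.0903; ω₁ = Δθ/dt₁ = -0.4361
distance = √((3−-2.5)² + (1−4.5)²) = 6.5192; v₂ = distance/dt₂ = 3.2596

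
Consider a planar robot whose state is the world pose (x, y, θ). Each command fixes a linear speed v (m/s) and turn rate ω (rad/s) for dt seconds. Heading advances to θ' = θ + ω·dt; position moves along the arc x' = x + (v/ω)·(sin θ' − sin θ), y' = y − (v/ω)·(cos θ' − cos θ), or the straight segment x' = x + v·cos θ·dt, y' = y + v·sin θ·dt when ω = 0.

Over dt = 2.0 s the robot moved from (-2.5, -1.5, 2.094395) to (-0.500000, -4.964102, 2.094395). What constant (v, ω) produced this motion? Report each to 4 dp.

Δθ = 2.094395 − 2.094395 = 0.000000
ω = Δθ/dt = 0.000000/2.0 = 0.0000
ω = 0 → v = (Δx·cos θ + Δy·sin θ)/dt = -2.0000

v = -2.0000, ω = 0.0000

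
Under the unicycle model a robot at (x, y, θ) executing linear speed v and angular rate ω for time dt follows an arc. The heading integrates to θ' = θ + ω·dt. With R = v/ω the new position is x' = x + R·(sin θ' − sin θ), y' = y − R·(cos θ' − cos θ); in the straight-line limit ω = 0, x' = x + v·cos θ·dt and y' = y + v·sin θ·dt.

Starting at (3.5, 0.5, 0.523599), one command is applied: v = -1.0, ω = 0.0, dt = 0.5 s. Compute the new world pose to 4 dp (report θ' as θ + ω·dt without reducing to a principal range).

(3.0670, 0.2500, 0.5236)

θ' = 0.5236 + 0.0·0.5 = 0.5236
ω = 0 → straight: x' = 3.5 + -1.0·cos(0.5236)·0.5 = 3.0670
y' = 0.5 + -1.0·sin(0.5236)·0.5 = 0.2500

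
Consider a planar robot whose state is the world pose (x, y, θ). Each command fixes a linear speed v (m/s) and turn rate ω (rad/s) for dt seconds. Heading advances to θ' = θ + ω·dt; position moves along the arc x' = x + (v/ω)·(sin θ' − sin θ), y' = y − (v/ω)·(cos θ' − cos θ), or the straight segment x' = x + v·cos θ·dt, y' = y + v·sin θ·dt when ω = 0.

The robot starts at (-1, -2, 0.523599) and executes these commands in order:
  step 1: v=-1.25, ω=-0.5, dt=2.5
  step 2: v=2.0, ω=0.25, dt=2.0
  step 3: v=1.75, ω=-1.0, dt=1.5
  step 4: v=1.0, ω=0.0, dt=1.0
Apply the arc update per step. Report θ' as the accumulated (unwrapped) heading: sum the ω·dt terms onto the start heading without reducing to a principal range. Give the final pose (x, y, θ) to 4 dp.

(0.7883, -6.4836, -1.7264)

step 1: θ'=-0.7264 (R=2.5000) → pose (-3.9105, -1.7039, -0.7264)
step 2: θ'=-0.2264 (R=8.0000) → pose (-0.3928, -3.5191, -0.2264)
step 3: θ'=-1.7264 (R=-1.7500) → pose (0.9433, -5.4957, -1.7264)
step 4: θ'=-1.7264 (straight) → pose (0.7883, -6.4836, -1.7264)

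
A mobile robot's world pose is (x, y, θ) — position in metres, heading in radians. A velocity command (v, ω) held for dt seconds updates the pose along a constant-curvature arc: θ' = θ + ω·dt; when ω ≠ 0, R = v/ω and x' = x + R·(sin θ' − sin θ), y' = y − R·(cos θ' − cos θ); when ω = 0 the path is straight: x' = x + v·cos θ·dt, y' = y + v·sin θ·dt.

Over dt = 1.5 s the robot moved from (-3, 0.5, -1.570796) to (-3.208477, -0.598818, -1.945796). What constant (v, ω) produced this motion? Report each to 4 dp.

v = 0.7500, ω = -0.2500

Δθ = -1.945796 − -1.570796 = -0.375000
ω = Δθ/dt = -0.375000/1.5 = -0.2500
R = −Δy/(cos θ' − cos θ) = -3.0000
v = R·ω = -3.0000·-0.2500 = 0.7500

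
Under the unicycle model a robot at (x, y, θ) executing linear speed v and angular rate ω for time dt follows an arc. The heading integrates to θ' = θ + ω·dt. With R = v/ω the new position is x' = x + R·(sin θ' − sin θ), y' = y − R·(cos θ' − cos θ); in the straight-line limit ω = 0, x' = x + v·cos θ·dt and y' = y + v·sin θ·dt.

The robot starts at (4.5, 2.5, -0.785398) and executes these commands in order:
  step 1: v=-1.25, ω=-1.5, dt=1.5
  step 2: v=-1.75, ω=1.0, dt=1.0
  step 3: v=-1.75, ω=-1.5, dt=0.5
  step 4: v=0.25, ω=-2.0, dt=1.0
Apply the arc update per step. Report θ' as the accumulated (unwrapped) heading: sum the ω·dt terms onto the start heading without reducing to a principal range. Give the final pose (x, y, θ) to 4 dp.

(6.8479, 5.5709, -4.7854)

step 1: θ'=-3.0354 (R=0.8333) → pose (5.0009, 3.9179, -3.0354)
step 2: θ'=-2.0354 (R=-1.7500) → pose (6.3799, 4.8739, -2.0354)
step 3: θ'=-2.7854 (R=1.1667) → pose (7.0161, 5.4446, -2.7854)
step 4: θ'=-4.7854 (R=-0.1250) → pose (6.8479, 5.5709, -4.7854)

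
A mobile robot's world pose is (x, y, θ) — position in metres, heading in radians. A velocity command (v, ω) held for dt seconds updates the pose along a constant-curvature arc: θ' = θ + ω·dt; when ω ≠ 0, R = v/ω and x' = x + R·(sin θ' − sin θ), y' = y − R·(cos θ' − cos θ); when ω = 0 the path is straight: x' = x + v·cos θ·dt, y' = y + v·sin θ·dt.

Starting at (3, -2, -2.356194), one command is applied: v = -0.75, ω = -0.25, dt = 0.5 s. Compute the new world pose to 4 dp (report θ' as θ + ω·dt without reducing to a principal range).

(3.2810, -1.7521, -2.4812)

θ' = -2.3562 + -0.25·0.5 = -2.4812
R = v/ω = -0.75/-0.25 = 3.0000
x' = 3 + 3.0000·(sin -2.4812 − sin -2.3562) = 3.2810
y' = -2 − 3.0000·(cos -2.4812 − cos -2.3562) = -1.7521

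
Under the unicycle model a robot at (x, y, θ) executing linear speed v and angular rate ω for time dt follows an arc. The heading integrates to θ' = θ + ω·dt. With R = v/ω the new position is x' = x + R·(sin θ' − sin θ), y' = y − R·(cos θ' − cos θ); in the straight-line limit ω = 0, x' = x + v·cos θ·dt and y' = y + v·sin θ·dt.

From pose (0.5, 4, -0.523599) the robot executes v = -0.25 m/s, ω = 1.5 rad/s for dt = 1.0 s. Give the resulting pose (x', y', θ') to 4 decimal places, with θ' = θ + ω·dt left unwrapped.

θ' = -0.5236 + 1.5·1.0 = 0.9764
R = v/ω = -0.25/1.5 = -0.1667
x' = 0.5 + -0.1667·(sin 0.9764 − sin -0.5236) = 0.2786
y' = 4 − -0.1667·(cos 0.9764 − cos -0.5236) = 3.9490

(0.2786, 3.9490, 0.9764)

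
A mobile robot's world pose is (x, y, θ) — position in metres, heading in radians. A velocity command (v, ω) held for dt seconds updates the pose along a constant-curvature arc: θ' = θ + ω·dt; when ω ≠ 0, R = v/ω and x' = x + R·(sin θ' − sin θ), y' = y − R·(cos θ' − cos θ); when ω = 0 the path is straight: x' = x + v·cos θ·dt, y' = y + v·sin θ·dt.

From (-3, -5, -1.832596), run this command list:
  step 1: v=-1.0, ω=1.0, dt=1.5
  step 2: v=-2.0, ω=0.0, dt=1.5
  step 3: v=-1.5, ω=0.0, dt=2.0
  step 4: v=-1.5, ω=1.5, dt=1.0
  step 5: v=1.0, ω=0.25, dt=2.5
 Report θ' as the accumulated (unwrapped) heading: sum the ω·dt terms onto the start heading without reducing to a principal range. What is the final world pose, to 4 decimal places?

(-10.3336, 0.0597, 1.7924)

step 1: θ'=-0.3326 (R=-1.0000) → pose (-3.6394, -3.7960, -0.3326)
step 2: θ'=-0.3326 (straight) → pose (-6.4750, -2.8165, -0.3326)
step 3: θ'=-0.3326 (straight) → pose (-9.3106, -1.8370, -0.3326)
step 4: θ'=1.1674 (R=-1.0000) → pose (-10.5568, -2.3897, 1.1674)
step 5: θ'=1.7924 (R=4.0000) → pose (-10.3336, 0.0597, 1.7924)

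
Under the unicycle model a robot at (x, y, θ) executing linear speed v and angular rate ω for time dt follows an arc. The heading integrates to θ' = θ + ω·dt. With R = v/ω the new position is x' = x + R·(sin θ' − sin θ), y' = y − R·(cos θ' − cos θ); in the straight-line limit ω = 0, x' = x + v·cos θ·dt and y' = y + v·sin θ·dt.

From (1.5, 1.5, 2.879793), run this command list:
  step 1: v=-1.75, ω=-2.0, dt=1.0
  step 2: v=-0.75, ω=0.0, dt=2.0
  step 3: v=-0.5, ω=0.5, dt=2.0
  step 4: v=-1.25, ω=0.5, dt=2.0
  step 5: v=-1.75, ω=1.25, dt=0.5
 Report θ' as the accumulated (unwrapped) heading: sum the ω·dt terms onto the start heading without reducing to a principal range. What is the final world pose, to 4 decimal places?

step 1: θ'=0.8798 (R=0.8750) → pose (1.9478, 0.0972, 0.8798)
step 2: θ'=0.8798 (straight) → pose (0.9918, -1.0587, 0.8798)
step 3: θ'=1.8798 (R=-1.0000) → pose (0.8098, -2.0002, 1.8798)
step 4: θ'=2.8798 (R=-2.5000) → pose (2.5444, -3.6547, 2.8798)
step 5: θ'=3.5048 (R=-1.4000) → pose (3.4041, -3.6111, 3.5048)

(3.4041, -3.6111, 3.5048)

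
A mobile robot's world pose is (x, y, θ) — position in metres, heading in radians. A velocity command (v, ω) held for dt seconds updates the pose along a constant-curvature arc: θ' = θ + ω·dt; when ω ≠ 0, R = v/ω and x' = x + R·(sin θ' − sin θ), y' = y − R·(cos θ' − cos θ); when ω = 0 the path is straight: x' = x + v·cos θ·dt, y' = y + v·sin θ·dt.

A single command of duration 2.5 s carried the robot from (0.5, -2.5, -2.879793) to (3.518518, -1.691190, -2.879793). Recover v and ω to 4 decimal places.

Δθ = -2.879793 − -2.879793 = 0.000000
ω = Δθ/dt = 0.000000/2.5 = 0.0000
ω = 0 → v = (Δx·cos θ + Δy·sin θ)/dt = -1.2500

v = -1.2500, ω = 0.0000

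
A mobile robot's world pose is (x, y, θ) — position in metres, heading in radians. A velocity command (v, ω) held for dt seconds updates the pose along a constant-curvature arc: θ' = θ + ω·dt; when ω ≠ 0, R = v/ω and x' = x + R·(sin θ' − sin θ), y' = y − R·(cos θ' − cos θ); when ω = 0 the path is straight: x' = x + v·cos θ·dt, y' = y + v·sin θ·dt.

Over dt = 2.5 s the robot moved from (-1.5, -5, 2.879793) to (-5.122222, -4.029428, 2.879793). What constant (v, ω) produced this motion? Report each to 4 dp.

Δθ = 2.879793 − 2.879793 = 0.000000
ω = Δθ/dt = 0.000000/2.5 = 0.0000
ω = 0 → v = (Δx·cos θ + Δy·sin θ)/dt = 1.5000

v = 1.5000, ω = 0.0000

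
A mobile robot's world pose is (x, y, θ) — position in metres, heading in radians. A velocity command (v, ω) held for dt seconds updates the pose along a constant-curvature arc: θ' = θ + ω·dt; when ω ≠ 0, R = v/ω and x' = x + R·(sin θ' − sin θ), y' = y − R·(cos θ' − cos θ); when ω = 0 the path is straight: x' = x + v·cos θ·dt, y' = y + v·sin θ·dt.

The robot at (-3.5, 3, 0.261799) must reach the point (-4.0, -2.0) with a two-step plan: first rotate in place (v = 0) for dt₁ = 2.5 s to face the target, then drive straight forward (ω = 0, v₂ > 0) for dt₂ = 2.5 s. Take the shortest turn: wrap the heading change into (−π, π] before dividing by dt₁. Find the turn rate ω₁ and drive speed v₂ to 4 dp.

ω₁ = -0.7729, v₂ = 2.0100

heading to target = atan2(-2−3, -4−-3.5) = -1.6705
Δθ = wrap(-1.6705 − 0.2618) = -1.9323; ω₁ = Δθ/dt₁ = -0.7729
distance = √((-4−-3.5)² + (-2−3)²) = 5.0249; v₂ = distance/dt₂ = 2.0100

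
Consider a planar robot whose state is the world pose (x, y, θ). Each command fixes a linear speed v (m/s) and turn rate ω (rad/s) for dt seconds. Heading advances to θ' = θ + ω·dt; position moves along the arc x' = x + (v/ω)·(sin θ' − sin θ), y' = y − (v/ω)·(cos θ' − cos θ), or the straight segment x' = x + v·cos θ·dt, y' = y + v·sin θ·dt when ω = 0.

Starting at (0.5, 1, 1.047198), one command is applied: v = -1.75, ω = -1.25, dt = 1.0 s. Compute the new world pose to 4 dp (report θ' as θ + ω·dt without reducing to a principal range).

(-0.9944, 0.3287, -0.2028)

θ' = 1.0472 + -1.25·1.0 = -0.2028
R = v/ω = -1.75/-1.25 = 1.4000
x' = 0.5 + 1.4000·(sin -0.2028 − sin 1.0472) = -0.9944
y' = 1 − 1.4000·(cos -0.2028 − cos 1.0472) = 0.3287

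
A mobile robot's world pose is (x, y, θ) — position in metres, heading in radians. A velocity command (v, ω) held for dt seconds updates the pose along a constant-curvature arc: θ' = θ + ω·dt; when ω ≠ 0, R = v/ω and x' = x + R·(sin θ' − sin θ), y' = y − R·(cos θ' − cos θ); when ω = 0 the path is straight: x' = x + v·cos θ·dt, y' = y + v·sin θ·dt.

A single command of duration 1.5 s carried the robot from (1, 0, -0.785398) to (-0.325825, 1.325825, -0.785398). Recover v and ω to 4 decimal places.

v = -1.2500, ω = 0.0000

Δθ = -0.785398 − -0.785398 = 0.000000
ω = Δθ/dt = 0.000000/1.5 = 0.0000
ω = 0 → v = (Δx·cos θ + Δy·sin θ)/dt = -1.2500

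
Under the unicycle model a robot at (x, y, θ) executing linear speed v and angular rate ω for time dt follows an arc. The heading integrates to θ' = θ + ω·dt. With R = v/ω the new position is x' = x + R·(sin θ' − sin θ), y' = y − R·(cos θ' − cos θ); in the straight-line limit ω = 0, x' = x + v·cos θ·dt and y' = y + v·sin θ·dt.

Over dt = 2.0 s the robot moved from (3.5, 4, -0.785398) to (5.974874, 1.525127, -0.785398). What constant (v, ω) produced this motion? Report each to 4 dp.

Δθ = -0.785398 − -0.785398 = 0.000000
ω = Δθ/dt = 0.000000/2.0 = 0.0000
ω = 0 → v = (Δx·cos θ + Δy·sin θ)/dt = 1.7500

v = 1.7500, ω = 0.0000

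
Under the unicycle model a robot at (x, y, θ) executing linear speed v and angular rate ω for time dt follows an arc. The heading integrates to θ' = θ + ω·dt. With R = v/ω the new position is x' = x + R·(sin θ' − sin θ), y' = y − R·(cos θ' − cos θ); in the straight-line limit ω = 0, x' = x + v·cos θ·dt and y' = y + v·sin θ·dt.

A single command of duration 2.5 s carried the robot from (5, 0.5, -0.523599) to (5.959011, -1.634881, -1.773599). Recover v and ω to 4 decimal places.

Δθ = -1.773599 − -0.523599 = -1.250000
ω = Δθ/dt = -1.250000/2.5 = -0.5000
R = −Δy/(cos θ' − cos θ) = -2.0000
v = R·ω = -2.0000·-0.5000 = 1.0000

v = 1.0000, ω = -0.5000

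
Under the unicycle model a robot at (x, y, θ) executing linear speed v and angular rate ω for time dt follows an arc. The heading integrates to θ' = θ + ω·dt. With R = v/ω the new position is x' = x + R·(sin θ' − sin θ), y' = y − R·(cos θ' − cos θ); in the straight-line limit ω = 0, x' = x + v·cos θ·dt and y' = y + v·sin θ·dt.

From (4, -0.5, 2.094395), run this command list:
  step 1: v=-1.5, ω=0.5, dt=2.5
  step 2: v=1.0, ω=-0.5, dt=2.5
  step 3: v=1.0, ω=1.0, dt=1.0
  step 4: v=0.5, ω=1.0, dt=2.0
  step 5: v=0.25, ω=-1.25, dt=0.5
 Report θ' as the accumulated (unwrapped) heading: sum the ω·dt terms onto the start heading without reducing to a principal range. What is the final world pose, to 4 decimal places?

(3.7696, -1.2891, 4.4694)

step 1: θ'=3.3444 (R=-3.0000) → pose (7.2023, -1.9385, 3.3444)
step 2: θ'=2.0944 (R=-2.0000) → pose (5.0674, -0.9795, 2.0944)
step 3: θ'=3.0944 (R=1.0000) → pose (4.2486, -0.4806, 3.0944)
step 4: θ'=5.0944 (R=0.5000) → pose (3.7610, -1.1665, 5.0944)
step 5: θ'=4.4694 (R=-0.2000) → pose (3.7696, -1.2891, 4.4694)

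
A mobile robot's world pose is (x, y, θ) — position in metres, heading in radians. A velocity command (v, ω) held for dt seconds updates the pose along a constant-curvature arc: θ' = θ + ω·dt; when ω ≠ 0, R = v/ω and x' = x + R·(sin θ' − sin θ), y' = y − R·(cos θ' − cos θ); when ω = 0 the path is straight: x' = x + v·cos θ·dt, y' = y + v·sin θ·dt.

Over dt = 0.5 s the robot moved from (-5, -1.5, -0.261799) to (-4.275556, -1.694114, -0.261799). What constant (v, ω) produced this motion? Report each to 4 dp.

v = 1.5000, ω = 0.0000

Δθ = -0.261799 − -0.261799 = 0.000000
ω = Δθ/dt = 0.000000/0.5 = 0.0000
ω = 0 → v = (Δx·cos θ + Δy·sin θ)/dt = 1.5000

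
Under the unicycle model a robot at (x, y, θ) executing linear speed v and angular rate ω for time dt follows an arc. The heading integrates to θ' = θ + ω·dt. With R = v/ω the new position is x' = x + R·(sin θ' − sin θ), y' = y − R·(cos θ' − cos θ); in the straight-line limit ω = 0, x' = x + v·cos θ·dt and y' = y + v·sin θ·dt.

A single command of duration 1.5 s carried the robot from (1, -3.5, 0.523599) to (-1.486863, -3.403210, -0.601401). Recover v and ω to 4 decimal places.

v = -1.7500, ω = -0.7500

Δθ = -0.601401 − 0.523599 = -1.125000
ω = Δθ/dt = -1.125000/1.5 = -0.7500
R = Δx/(sin θ' − sin θ) = 2.3333
v = R·ω = 2.3333·-0.7500 = -1.7500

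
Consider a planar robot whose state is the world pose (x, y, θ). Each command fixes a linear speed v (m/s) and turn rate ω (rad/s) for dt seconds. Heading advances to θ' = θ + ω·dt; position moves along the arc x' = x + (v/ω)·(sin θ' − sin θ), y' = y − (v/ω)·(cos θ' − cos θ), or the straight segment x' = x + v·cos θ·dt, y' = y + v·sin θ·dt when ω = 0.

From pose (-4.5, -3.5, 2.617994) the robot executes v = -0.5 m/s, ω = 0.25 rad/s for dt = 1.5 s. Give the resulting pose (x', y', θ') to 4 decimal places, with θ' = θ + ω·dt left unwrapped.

(-3.7961, -3.7459, 2.9930)

θ' = 2.6180 + 0.25·1.5 = 2.9930
R = v/ω = -0.5/0.25 = -2.0000
x' = -4.5 + -2.0000·(sin 2.9930 − sin 2.6180) = -3.7961
y' = -3.5 − -2.0000·(cos 2.9930 − cos 2.6180) = -3.7459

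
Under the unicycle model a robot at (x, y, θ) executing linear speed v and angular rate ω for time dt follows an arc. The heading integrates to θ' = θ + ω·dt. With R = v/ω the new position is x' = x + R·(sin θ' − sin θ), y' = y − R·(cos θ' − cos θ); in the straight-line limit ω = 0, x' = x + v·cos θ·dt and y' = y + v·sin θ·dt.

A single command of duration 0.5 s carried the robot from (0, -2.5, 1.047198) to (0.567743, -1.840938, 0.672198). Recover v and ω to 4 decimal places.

Δθ = 0.672198 − 1.047198 = -0.375000
ω = Δθ/dt = -0.375000/0.5 = -0.7500
R = −Δy/(cos θ' − cos θ) = -2.3333
v = R·ω = -2.3333·-0.7500 = 1.7500

v = 1.7500, ω = -0.7500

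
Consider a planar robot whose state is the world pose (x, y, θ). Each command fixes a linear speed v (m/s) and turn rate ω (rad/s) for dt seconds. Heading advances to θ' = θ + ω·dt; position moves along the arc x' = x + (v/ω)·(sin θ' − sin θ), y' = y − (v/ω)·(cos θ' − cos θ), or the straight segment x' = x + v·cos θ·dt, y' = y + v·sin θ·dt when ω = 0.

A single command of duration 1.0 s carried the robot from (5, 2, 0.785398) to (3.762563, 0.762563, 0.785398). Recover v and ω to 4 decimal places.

Δθ = 0.785398 − 0.785398 = 0.000000
ω = Δθ/dt = 0.000000/1.0 = 0.0000
ω = 0 → v = (Δx·cos θ + Δy·sin θ)/dt = -1.7500

v = -1.7500, ω = 0.0000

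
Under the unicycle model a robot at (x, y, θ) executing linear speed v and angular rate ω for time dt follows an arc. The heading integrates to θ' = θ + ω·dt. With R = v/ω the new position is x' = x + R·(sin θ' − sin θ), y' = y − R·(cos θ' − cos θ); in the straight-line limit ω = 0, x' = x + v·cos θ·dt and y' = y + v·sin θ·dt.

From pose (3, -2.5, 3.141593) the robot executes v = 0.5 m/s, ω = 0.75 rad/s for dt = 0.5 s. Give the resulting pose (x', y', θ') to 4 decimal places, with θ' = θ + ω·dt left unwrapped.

θ' = 3.1416 + 0.75·0.5 = 3.5166
R = v/ω = 0.5/0.75 = 0.6667
x' = 3 + 0.6667·(sin 3.5166 − sin 3.1416) = 2.7558
y' = -2.5 − 0.6667·(cos 3.5166 − cos 3.1416) = -2.5463

(2.7558, -2.5463, 3.5166)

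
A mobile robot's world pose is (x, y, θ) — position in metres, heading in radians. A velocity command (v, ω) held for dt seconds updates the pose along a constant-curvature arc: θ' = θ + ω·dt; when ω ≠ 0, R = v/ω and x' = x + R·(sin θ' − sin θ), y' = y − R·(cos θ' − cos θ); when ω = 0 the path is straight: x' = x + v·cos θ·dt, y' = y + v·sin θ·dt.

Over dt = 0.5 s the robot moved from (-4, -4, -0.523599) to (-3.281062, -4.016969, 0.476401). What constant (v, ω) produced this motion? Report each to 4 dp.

Δθ = 0.476401 − -0.523599 = 1.000000
ω = Δθ/dt = 1.000000/0.5 = 2.0000
R = Δx/(sin θ' − sin θ) = 0.7500
v = R·ω = 0.7500·2.0000 = 1.5000

v = 1.5000, ω = 2.0000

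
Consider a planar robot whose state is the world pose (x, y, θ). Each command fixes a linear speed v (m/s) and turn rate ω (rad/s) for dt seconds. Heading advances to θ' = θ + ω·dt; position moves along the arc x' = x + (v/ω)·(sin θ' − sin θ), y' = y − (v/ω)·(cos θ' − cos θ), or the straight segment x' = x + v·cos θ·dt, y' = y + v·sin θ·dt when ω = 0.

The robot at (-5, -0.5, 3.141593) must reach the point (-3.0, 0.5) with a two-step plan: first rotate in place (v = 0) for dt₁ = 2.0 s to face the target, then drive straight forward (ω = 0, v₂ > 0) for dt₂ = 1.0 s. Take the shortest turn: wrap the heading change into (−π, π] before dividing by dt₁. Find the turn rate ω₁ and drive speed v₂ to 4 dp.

ω₁ = -1.3390, v₂ = 2.2361

heading to target = atan2(0.5−-0.5, -3−-5) = 0.4636
Δθ = wrap(0.4636 − 3.1416) = -2.6779; ω₁ = Δθ/dt₁ = -1.3390
distance = √((-3−-5)² + (0.5−-0.5)²) = 2.2361; v₂ = distance/dt₂ = 2.2361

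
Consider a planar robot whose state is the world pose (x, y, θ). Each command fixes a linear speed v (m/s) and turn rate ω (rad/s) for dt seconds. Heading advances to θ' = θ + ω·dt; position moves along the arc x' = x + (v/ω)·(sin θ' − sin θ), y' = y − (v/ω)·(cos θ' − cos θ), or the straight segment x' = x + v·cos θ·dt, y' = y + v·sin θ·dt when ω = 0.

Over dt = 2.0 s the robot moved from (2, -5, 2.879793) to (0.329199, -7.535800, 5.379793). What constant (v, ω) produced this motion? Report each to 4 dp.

v = 2.0000, ω = 1.2500

Δθ = 5.379793 − 2.879793 = 2.500000
ω = Δθ/dt = 2.500000/2.0 = 1.2500
R = −Δy/(cos θ' − cos θ) = 1.6000
v = R·ω = 1.6000·1.2500 = 2.0000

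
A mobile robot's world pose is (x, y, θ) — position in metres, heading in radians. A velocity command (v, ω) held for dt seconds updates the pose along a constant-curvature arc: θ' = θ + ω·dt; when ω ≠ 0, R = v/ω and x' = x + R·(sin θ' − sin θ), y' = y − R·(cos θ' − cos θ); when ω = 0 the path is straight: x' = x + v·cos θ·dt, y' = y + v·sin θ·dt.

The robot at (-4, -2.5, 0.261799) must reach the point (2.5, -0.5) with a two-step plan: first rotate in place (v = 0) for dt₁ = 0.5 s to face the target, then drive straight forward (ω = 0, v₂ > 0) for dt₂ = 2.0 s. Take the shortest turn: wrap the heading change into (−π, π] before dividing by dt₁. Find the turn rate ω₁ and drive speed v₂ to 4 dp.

heading to target = atan2(-0.5−-2.5, 2.5−-4) = 0.2985
Δθ = wrap(0.2985 − 0.2618) = 0.0367; ω₁ = Δθ/dt₁ = 0.0734
distance = √((2.5−-4)² + (-0.5−-2.5)²) = 6.8007; v₂ = distance/dt₂ = 3.4004

ω₁ = 0.0734, v₂ = 3.4004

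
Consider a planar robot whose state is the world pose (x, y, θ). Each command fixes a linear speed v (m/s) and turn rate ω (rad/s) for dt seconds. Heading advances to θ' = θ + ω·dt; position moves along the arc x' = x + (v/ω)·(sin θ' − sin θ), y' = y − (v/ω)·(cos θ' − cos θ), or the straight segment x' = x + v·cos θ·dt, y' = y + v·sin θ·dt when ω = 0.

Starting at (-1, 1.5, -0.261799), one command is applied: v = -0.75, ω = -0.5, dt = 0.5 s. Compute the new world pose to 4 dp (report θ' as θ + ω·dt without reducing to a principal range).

(-1.3464, 1.6411, -0.5118)

θ' = -0.2618 + -0.5·0.5 = -0.5118
R = v/ω = -0.75/-0.5 = 1.5000
x' = -1 + 1.5000·(sin -0.5118 − sin -0.2618) = -1.3464
y' = 1.5 − 1.5000·(cos -0.5118 − cos -0.2618) = 1.6411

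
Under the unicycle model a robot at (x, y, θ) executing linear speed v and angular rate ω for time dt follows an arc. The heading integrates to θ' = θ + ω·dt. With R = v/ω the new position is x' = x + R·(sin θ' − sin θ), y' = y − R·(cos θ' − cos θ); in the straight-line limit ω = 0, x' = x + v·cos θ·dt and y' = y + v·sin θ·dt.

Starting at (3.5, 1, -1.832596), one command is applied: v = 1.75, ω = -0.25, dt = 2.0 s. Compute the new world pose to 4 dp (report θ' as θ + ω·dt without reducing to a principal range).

(1.8037, -2.0198, -2.3326)

θ' = -1.8326 + -0.25·2.0 = -2.3326
R = v/ω = 1.75/-0.25 = -7.0000
x' = 3.5 + -7.0000·(sin -2.3326 − sin -1.8326) = 1.8037
y' = 1 − -7.0000·(cos -2.3326 − cos -1.8326) = -2.0198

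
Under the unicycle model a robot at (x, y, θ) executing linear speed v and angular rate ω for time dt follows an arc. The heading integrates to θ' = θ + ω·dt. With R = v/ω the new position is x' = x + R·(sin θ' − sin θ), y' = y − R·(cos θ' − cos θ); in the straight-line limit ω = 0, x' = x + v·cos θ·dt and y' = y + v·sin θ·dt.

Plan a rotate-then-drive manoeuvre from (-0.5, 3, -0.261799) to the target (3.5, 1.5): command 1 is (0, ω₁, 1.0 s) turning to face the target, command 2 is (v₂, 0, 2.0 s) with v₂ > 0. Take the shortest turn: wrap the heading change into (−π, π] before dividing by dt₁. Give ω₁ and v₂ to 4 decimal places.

ω₁ = -0.0970, v₂ = 2.1360

heading to target = atan2(1.5−3, 3.5−-0.5) = -0.3588
Δθ = wrap(-0.3588 − -0.2618) = -0.0970; ω₁ = Δθ/dt₁ = -0.0970
distance = √((3.5−-0.5)² + (1.5−3)²) = 4.2720; v₂ = distance/dt₂ = 2.1360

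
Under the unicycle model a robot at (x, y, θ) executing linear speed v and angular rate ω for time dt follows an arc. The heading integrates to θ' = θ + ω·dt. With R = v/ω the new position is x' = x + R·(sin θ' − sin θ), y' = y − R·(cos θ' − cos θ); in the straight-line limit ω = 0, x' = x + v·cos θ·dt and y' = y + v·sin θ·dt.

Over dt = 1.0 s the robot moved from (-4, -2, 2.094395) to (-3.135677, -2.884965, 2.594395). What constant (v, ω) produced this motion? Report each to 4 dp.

Δθ = 2.594395 − 2.094395 = 0.500000
ω = Δθ/dt = 0.500000/1.0 = 0.5000
R = −Δy/(cos θ' − cos θ) = -2.5000
v = R·ω = -2.5000·0.5000 = -1.2500

v = -1.2500, ω = 0.5000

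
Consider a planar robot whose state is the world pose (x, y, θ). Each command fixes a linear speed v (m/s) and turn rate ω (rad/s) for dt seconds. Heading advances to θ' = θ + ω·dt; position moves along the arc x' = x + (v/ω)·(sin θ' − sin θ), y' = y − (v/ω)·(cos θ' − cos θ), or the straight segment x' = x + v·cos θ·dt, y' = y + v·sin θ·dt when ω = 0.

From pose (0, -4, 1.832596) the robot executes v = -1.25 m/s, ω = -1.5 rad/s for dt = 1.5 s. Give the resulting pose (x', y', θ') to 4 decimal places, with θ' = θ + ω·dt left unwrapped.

θ' = 1.8326 + -1.5·1.5 = -0.4174
R = v/ω = -1.25/-1.5 = 0.8333
x' = 0 + 0.8333·(sin -0.4174 − sin 1.8326) = -1.1428
y' = -4 − 0.8333·(cos -0.4174 − cos 1.8326) = -4.9775

(-1.1428, -4.9775, -0.4174)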